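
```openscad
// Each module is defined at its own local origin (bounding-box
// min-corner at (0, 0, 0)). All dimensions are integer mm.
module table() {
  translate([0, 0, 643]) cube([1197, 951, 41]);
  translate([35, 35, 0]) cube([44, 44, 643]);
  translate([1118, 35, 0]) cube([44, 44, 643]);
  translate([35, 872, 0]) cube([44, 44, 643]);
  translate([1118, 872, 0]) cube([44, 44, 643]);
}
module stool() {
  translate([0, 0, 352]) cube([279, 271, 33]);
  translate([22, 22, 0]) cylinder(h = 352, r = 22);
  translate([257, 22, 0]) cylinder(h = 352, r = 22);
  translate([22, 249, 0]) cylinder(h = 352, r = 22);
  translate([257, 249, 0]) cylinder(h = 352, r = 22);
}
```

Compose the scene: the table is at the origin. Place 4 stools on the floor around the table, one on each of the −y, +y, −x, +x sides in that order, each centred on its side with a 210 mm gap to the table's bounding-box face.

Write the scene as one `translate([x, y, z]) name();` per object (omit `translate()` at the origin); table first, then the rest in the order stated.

table();
translate([459, -481, 0]) stool();
translate([459, 1161, 0]) stool();
translate([-489, 340, 0]) stool();
translate([1407, 340, 0]) stool();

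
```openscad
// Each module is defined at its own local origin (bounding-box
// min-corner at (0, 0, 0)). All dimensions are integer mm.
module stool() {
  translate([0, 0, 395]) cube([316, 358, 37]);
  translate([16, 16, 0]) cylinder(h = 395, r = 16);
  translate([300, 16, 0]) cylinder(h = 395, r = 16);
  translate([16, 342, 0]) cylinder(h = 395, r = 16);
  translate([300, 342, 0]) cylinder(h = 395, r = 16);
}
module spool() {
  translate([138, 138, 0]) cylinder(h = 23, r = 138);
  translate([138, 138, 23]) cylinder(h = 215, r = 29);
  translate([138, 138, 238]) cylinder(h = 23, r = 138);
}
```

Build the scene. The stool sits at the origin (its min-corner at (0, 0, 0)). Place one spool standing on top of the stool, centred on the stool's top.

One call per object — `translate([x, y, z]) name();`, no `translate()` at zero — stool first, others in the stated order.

stool();
translate([20, 41, 432]) spool();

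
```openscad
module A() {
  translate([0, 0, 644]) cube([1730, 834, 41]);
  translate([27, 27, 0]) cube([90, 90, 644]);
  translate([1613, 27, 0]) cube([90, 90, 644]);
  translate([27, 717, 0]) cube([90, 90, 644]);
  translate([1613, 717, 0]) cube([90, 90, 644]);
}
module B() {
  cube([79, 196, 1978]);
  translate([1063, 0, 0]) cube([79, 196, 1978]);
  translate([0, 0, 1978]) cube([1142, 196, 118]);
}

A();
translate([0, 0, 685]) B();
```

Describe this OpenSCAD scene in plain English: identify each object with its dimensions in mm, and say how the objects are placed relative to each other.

A is a table: top 1730 mm (x) × 834 mm (y), 41 mm thick, upper face at z = 685 mm, on four 90×90 mm square legs, each inset 27 mm from the nearest pair of top edges, running from z = 0 to the bottom of the top.

B is a rectangular door frame: two vertical jambs of 79×196 mm section, 1978 mm tall, with a clear opening 984 mm wide between their inner faces. A header 118 mm tall and 196 mm deep lies on top of the jambs and spans the full outside width.

The door frame is on top of the table.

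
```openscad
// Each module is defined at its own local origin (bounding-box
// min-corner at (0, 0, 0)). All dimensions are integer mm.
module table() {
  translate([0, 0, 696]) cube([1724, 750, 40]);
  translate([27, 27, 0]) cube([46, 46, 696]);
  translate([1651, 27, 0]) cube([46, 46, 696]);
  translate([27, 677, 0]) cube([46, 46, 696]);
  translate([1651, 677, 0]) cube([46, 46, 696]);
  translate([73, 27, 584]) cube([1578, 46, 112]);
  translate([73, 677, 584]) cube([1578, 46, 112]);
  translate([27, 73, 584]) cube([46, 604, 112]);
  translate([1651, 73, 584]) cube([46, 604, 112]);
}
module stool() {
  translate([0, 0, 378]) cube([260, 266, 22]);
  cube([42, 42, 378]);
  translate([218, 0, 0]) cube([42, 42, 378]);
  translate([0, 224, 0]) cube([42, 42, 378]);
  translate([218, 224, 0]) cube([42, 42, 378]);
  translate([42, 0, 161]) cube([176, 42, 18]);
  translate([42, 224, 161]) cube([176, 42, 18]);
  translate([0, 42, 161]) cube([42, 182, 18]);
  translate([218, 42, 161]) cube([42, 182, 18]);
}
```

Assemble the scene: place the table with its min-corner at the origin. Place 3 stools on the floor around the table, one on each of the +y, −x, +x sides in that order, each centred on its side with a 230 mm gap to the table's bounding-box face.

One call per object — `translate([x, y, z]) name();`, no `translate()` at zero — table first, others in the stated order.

table();
translate([732, 980, 0]) stool();
translate([-490, 242, 0]) stool();
translate([1954, 242, 0]) stool();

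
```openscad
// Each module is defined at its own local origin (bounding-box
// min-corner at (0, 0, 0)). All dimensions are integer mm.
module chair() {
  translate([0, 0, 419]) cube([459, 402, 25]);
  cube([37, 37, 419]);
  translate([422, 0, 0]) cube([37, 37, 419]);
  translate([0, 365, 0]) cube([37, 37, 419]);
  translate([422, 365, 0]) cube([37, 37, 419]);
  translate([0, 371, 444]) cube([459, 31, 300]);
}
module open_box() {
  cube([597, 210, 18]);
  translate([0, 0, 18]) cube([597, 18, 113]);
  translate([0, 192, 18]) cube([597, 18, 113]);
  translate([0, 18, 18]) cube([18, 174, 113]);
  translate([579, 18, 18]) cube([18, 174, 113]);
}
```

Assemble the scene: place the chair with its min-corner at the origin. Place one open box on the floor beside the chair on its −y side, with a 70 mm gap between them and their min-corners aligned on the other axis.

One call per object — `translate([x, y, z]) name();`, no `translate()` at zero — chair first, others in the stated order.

chair();
translate([0, -280, 0]) open_box();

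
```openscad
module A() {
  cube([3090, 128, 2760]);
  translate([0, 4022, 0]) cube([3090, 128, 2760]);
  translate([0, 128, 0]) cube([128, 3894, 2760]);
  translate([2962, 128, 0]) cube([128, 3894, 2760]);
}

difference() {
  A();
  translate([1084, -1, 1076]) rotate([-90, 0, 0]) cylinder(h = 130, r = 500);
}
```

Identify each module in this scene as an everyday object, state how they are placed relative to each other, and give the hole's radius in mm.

The subtracted cylinder has r = 500 mm.

A is a house frame. The house frame has a circular hole through its front wall. The hole's radius is 500 mm.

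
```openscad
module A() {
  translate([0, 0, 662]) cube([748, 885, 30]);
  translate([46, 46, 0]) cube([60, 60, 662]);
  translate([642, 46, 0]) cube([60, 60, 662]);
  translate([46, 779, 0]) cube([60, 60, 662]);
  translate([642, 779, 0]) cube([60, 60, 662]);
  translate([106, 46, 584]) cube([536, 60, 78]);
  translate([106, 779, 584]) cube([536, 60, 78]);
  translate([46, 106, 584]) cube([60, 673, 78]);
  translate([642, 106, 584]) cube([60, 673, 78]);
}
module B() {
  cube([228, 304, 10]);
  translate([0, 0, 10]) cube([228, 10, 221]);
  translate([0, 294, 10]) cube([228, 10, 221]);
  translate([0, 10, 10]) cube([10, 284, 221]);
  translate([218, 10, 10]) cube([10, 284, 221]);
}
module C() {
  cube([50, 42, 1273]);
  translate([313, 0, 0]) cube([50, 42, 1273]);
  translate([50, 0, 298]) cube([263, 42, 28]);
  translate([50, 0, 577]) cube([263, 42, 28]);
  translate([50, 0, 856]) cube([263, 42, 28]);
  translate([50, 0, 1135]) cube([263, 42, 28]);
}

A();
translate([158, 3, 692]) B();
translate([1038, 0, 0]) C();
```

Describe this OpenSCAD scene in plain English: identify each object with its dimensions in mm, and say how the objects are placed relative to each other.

A is a rectangular dining table. The top is 748×885×30 mm with its upper surface at z = 692 mm. It stands on four 60×60 mm square legs, each inset 46 mm from the nearest pair of top edges, running from the floor to the underside of the top. Four apron rails, 60 mm thick and 78 mm tall, run between adjacent legs with their top edges flush with the underside of the top and their outer faces flush with the legs' outer faces.

B is an open-topped rectangular box: outside dimensions 228×304×231 mm, with a uniform wall and base thickness of 10 mm. The base is a full 228×304 slab on the floor; four walls sit on top of the base. The front and back walls (the −y and +y sides) span the full width; the two side walls fit between them.

C is a wooden ladder with two side rails of 50×42 mm section and 1273 mm height, set 363 mm apart overall. Between them run 4 rectangular rungs (42 mm deep, 28 mm thick), front faces flush with the rails' −y face. The bottom of the first rung is 298 mm above the floor and each subsequent rung is 279 mm higher than the one below.

The open box is on top of the table. The ladder is on the floor beside the table on its +x side.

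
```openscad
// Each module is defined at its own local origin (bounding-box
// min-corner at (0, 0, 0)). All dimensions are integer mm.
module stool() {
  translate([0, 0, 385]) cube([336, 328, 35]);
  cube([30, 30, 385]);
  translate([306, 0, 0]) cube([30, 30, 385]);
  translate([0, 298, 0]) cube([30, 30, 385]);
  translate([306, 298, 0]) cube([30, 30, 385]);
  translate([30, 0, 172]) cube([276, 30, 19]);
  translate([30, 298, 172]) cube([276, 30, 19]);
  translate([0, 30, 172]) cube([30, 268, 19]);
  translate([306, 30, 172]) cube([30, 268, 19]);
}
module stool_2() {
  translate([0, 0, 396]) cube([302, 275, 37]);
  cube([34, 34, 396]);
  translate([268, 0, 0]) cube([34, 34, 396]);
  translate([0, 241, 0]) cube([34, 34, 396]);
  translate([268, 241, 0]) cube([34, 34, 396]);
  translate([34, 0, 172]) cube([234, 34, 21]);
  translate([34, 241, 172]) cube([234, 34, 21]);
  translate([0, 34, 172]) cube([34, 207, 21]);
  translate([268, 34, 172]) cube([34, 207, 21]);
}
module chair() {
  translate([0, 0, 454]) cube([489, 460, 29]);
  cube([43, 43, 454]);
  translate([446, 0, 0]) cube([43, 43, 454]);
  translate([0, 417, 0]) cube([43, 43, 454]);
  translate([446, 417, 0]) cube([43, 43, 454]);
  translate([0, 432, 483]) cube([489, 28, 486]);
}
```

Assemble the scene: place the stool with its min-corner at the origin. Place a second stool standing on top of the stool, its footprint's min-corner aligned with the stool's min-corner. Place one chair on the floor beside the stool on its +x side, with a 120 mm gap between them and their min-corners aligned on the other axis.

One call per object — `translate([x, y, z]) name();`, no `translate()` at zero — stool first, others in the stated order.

stool();
translate([0, 0, 420]) stool_2();
translate([456, 0, 0]) chair();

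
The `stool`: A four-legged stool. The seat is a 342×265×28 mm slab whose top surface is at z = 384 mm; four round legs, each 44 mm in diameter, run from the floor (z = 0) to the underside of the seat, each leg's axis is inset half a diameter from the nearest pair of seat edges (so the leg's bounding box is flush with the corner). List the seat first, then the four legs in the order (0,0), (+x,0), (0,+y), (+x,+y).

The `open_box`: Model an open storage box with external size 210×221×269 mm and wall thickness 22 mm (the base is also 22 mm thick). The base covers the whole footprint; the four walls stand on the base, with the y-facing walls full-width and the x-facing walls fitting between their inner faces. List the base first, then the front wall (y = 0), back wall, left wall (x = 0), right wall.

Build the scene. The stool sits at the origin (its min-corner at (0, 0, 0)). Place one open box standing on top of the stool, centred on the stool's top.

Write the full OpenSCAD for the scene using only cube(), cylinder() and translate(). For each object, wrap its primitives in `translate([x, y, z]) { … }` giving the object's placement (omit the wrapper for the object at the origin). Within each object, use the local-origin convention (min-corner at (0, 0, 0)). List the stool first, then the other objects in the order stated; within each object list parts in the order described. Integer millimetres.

translate([0, 0, 356]) cube([342, 265, 28]);
translate([22, 22, 0]) cylinder(h = 356, r = 22);
translate([320, 22, 0]) cylinder(h = 356, r = 22);
translate([22, 243, 0]) cylinder(h = 356, r = 22);
translate([320, 243, 0]) cylinder(h = 356, r = 22);
translate([66, 22, 384]) {
  cube([210, 221, 22]);
  translate([0, 0, 22]) cube([210, 22, 247]);
  translate([0, 199, 22]) cube([210, 22, 247]);
  translate([0, 22, 22]) cube([22, 177, 247]);
  translate([188, 22, 22]) cube([22, 177, 247]);
}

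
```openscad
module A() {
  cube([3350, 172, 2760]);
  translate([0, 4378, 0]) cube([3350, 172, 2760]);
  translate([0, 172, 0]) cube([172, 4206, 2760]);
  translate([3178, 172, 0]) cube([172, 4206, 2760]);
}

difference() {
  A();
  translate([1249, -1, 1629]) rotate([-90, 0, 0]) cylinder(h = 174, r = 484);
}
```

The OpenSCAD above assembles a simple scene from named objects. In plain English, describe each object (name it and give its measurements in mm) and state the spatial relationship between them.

A is the wall frame of a small rectangular building: four walls, each 2760 mm tall and 172 mm thick, enclosing a footprint 3350 mm (x) by 4550 mm (y) outside-to-outside, with no floor or roof. The front and back walls (the −y and +y sides) span the full width; the two side walls fit between them.

The house frame has a circular hole of radius 484 mm through its front wall, centred at (x = 1249, z = 1629).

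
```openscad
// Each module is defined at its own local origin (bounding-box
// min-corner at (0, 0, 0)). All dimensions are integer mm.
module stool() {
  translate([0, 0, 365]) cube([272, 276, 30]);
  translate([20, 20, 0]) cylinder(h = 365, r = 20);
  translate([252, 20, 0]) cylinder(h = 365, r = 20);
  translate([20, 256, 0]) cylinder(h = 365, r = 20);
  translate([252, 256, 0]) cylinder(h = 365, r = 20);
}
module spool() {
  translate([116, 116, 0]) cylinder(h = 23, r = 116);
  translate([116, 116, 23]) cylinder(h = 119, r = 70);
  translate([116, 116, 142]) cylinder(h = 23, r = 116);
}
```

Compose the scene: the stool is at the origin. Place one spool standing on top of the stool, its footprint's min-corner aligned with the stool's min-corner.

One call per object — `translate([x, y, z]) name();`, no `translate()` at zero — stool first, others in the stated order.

stool();
translate([0, 0, 395]) spool();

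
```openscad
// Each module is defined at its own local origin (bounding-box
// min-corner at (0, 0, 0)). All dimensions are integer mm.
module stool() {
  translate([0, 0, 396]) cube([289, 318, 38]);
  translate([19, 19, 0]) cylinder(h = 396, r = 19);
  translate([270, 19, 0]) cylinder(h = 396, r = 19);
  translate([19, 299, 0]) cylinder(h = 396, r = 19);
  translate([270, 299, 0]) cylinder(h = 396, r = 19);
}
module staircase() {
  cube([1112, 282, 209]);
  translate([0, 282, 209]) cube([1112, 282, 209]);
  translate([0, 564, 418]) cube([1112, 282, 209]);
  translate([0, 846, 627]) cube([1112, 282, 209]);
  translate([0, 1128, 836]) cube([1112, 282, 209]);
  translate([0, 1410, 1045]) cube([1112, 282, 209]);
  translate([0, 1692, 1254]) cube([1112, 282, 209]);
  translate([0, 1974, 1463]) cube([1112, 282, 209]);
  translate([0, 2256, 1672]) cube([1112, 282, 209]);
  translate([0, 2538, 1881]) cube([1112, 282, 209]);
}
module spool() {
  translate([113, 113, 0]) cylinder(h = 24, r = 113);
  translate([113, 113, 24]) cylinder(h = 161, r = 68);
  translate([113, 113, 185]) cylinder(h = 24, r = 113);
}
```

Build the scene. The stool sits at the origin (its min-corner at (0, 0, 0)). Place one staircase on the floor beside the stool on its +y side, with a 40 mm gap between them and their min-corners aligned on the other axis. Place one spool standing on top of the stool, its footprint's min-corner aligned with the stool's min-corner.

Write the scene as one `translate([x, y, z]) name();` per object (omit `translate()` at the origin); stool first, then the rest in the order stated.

stool();
translate([0, 358, 0]) staircase();
translate([0, 0, 434]) spool();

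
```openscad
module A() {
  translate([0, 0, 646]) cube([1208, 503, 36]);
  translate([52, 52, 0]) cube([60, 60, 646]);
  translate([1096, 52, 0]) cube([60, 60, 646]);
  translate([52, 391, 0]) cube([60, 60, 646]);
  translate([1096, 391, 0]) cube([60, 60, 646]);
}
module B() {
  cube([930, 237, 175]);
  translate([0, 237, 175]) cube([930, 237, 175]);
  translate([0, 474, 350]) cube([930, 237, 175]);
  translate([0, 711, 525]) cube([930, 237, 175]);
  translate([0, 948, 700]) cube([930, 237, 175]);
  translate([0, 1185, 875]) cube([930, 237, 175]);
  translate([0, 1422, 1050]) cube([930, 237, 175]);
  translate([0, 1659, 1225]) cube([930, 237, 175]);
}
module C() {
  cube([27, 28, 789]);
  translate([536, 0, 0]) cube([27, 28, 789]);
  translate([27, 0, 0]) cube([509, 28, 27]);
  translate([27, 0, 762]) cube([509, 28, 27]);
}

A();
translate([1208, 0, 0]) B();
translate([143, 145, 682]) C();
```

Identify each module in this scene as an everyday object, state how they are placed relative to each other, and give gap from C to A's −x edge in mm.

The picture frame's min-x is at 143; the table's min-x is 0; gap = 143 mm.

A is a table. B is a staircase. C is a picture frame. The staircase is against the table's +x side, with their −y faces flush. The picture frame is on top of the table. The gap from the picture frame to the table's −x edge is 143 mm.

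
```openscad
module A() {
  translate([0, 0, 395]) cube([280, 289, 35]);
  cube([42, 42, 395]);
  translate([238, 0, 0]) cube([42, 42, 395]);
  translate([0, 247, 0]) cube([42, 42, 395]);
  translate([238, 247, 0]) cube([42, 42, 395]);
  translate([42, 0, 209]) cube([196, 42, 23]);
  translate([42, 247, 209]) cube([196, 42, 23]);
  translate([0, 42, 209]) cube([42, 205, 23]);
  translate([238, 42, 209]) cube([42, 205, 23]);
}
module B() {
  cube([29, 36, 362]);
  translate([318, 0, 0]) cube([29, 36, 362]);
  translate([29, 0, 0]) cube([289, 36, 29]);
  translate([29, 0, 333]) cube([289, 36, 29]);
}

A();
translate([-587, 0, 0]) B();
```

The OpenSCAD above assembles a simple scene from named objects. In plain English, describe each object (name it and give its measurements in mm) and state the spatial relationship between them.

A is a simple wooden stool: a rectangular seat 280 mm (x) by 289 mm (y), 35 mm thick, top face at z = 430 mm, on four square legs, each 42×42 mm in cross-section. The legs rest on z = 0, each flush with a corner of the seat. Four stretchers, 42 mm wide and 23 mm tall, connect adjacent legs with their undersides at z = 209 mm, each running between the inner faces of the legs it joins and aligned with the legs' outer faces on the other axis.

B is a picture frame with a 289×304 mm rectangular opening (x by z) and a uniform 29 mm border on every side. Frame depth is 36 mm along y. It is built from two vertical stiles running the full outside height and two horizontal rails spanning the gap between the stiles.

The picture frame is on the floor beside the stool on its −x side.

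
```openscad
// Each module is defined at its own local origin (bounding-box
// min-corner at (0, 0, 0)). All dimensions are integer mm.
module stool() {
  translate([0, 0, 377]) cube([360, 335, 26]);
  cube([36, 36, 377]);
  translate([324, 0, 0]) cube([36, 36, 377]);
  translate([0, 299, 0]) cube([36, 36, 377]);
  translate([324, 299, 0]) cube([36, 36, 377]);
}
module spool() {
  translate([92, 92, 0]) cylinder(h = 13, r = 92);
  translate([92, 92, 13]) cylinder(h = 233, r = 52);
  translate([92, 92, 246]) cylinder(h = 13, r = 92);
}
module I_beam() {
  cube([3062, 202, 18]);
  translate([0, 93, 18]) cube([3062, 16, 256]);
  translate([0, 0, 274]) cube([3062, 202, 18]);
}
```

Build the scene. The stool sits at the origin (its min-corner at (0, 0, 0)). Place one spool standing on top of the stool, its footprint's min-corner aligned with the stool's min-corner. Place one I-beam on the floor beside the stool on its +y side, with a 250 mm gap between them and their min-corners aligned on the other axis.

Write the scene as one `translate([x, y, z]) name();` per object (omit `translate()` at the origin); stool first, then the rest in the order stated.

stool();
translate([0, 0, 403]) spool();
translate([0, 585, 0]) I_beam();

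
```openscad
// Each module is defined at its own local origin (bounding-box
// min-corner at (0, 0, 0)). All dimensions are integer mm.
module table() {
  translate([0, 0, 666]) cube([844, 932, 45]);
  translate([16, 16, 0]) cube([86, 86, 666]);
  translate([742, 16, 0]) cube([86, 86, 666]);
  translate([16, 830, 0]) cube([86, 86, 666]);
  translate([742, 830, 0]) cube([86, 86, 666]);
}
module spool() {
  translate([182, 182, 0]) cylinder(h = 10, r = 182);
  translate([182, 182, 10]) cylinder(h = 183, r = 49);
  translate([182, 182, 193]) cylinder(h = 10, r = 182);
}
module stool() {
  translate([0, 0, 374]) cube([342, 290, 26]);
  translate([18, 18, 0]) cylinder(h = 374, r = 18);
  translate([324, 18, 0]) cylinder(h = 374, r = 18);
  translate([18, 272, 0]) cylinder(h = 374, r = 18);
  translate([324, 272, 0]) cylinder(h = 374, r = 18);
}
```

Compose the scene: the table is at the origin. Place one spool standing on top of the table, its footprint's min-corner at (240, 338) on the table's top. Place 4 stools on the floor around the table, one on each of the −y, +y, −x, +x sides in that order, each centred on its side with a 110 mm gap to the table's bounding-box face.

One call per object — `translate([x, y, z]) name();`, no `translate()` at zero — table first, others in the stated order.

table();
translate([240, 338, 711]) spool();
translate([251, -400, 0]) stool();
translate([251, 1042, 0]) stool();
translate([-452, 321, 0]) stool();
translate([954, 321, 0]) stool();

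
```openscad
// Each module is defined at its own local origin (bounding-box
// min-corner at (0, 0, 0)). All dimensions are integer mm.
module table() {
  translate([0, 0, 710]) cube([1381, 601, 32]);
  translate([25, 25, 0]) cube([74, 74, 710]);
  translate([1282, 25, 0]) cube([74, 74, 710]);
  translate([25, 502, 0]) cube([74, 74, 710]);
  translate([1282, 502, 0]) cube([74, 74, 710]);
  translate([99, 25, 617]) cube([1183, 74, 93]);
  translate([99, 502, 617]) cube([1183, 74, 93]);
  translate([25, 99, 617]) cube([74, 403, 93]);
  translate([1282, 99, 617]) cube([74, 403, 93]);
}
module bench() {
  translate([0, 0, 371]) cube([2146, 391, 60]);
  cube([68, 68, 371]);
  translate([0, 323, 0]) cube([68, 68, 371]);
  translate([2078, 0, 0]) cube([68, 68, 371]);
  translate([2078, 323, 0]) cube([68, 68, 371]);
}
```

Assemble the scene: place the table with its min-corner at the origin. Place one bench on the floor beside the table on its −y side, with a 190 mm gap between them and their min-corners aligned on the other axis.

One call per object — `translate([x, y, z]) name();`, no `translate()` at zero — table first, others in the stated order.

table();
translate([0, -581, 0]) bench();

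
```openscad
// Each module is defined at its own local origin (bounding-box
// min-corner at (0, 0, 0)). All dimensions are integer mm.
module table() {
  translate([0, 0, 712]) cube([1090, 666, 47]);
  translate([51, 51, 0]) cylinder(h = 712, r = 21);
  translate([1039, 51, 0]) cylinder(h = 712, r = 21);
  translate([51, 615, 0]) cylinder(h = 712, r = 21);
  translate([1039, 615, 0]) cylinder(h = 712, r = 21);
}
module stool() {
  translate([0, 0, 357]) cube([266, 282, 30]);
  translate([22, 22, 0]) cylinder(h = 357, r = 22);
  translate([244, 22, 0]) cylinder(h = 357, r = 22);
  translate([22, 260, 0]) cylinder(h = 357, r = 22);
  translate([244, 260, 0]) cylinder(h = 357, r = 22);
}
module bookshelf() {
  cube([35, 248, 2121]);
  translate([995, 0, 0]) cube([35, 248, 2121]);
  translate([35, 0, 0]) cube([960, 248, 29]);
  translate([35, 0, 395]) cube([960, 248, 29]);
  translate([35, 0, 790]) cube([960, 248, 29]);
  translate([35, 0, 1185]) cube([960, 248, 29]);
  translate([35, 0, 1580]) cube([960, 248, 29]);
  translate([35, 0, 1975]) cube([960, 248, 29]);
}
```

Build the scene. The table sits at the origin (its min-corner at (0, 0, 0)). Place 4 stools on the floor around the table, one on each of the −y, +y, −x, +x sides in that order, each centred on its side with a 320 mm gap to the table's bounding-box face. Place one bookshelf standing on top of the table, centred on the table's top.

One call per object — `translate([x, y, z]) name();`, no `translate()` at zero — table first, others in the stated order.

table();
translate([412, -602, 0]) stool();
translate([412, 986, 0]) stool();
translate([-586, 192, 0]) stool();
translate([1410, 192, 0]) stool();
translate([30, 209, 759]) bookshelf();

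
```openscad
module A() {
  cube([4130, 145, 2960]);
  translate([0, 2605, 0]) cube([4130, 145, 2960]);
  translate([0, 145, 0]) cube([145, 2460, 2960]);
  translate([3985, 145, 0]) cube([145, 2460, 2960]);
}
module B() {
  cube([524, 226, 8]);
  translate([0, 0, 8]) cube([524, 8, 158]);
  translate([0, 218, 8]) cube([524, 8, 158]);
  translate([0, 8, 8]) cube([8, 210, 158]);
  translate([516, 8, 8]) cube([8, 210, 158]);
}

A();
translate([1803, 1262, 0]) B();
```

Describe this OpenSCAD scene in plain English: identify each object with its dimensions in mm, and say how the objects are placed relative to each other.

A is the wall frame of a small rectangular building: four walls, each 2960 mm tall and 145 mm thick, enclosing a footprint 4130 mm (x) by 2750 mm (y) outside-to-outside, with no floor or roof. The front and back walls (the −y and +y sides) span the full width; the two side walls fit between them.

B is an open-topped rectangular box: outside dimensions 524×226×166 mm, with a uniform wall and base thickness of 8 mm. The base is a full 524×226 slab on the floor; four walls sit on top of the base. The front and back walls (the −y and +y sides) span the full width; the two side walls fit between them.

The open box sits inside the house frame, centred.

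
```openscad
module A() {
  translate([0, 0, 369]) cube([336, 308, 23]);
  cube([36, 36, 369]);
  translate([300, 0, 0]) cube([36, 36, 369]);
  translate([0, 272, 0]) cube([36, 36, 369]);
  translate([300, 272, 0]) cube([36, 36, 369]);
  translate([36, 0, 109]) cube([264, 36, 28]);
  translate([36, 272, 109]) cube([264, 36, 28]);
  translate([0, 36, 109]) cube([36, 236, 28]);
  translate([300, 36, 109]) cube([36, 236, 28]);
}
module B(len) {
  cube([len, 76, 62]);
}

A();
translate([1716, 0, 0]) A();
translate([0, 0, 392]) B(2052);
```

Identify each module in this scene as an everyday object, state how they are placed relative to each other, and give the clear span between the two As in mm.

Second stool starts at x = 1716; first ends at x = 336; clear span = 1716 − 336 = 1380 mm.

A is a stool. B is a beam. A beam spans the tops of two stools. The clear span between the two stools is 1380 mm.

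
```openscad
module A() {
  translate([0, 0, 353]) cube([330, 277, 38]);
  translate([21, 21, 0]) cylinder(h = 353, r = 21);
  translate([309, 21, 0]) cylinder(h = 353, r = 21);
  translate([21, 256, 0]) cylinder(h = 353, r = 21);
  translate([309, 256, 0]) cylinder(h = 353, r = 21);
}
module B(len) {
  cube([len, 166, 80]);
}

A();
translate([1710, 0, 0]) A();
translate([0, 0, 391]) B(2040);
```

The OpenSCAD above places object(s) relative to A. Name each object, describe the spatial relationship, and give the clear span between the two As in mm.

A is a stool. B is a beam. A beam spans the tops of two stools. The clear span between the two stools is 1380 mm.

Second stool starts at x = 1710; first ends at x = 330; clear span = 1710 − 330 = 1380 mm.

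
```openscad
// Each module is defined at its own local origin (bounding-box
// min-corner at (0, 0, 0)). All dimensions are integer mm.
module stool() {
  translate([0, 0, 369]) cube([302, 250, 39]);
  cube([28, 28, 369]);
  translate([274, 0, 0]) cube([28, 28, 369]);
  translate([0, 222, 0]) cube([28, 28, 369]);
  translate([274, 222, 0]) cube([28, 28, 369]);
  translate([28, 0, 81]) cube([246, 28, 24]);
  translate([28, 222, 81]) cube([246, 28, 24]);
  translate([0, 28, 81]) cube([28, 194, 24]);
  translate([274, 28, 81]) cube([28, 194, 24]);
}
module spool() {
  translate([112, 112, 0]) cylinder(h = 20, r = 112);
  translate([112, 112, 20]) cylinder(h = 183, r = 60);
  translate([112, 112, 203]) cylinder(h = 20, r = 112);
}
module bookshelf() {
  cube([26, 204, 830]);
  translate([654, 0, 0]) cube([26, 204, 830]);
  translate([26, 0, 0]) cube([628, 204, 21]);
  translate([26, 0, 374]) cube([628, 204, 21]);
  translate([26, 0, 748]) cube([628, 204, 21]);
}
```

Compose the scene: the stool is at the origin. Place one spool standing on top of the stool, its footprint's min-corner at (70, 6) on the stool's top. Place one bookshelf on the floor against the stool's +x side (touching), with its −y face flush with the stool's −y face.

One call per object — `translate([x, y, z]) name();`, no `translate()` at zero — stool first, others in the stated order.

stool();
translate([70, 6, 408]) spool();
translate([302, 0, 0]) bookshelf();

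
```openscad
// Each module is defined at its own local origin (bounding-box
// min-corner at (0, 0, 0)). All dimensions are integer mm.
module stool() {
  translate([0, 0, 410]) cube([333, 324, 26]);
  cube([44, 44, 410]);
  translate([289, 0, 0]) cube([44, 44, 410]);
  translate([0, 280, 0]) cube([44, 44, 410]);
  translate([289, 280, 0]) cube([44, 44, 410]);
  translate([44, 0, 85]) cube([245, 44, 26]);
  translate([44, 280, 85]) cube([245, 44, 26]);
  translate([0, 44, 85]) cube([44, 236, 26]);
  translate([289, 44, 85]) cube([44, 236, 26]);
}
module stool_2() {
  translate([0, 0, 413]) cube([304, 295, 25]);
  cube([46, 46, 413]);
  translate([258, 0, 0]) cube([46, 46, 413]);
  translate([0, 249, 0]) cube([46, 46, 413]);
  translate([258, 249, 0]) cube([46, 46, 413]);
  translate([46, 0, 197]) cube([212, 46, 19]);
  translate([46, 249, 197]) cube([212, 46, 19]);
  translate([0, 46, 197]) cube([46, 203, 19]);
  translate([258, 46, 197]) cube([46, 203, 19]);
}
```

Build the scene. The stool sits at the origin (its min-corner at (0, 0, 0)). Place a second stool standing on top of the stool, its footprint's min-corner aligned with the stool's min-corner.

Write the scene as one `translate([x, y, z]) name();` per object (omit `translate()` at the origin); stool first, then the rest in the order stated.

stool();
translate([0, 0, 436]) stool_2();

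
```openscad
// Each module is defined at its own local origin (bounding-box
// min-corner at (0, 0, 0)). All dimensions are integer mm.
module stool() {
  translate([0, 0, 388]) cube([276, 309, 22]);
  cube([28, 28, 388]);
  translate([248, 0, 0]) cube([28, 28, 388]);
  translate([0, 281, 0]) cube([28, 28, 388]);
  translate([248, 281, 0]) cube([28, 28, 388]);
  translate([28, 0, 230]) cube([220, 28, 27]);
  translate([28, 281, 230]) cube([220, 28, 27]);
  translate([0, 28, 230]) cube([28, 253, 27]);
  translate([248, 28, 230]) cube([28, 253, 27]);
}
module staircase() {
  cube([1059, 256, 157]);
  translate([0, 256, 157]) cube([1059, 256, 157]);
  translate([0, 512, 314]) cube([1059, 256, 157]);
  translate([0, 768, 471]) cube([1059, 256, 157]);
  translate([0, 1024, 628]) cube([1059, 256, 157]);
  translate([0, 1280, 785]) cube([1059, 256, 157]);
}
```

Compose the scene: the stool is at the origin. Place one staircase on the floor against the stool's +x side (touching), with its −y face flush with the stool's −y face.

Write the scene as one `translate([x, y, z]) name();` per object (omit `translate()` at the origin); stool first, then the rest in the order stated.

stool();
translate([276, 0, 0]) staircase();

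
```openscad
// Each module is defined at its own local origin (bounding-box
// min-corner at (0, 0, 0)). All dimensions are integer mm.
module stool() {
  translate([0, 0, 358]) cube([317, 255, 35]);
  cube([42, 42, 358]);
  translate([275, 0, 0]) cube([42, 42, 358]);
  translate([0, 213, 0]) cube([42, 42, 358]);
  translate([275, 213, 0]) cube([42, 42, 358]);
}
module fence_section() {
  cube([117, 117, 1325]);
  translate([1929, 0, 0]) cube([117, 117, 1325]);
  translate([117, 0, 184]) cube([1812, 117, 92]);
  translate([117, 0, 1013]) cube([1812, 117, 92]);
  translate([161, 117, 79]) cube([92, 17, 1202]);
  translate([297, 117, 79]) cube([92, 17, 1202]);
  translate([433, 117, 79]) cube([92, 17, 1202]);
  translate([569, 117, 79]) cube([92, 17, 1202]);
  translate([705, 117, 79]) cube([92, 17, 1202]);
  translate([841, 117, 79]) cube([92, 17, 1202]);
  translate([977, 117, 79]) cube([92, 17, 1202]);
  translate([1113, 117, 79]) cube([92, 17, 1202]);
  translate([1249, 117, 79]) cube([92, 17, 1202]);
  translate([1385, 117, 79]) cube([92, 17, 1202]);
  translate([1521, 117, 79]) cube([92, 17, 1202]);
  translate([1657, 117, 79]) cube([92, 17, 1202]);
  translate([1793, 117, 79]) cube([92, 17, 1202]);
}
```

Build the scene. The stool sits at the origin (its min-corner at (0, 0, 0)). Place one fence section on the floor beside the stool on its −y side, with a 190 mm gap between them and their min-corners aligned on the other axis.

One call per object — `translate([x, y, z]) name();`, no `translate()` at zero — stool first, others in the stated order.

stool();
translate([0, -324, 0]) fence_section();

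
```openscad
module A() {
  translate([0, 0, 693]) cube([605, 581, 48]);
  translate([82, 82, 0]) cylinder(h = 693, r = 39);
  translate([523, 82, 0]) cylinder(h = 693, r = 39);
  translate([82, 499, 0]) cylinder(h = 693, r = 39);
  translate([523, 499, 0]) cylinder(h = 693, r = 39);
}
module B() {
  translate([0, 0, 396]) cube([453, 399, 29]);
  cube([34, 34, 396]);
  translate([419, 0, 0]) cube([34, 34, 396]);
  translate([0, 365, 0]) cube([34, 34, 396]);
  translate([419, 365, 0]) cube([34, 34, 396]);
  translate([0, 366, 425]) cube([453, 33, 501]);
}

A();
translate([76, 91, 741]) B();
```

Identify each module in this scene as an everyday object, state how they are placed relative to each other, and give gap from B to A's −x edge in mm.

A is a table. B is a chair. The chair is on top of the table, centred. The gap from the chair to the table's −x edge is 76 mm.

The chair's min-x is at 76; the table's min-x is 0; gap = 76 mm.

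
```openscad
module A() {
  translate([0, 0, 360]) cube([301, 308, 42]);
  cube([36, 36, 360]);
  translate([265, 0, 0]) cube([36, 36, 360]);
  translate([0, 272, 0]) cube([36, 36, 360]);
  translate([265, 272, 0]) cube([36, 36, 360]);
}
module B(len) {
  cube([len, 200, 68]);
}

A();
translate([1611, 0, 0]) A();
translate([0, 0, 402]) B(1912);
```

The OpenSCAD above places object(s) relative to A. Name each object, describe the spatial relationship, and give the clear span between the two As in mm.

A is a stool. B is a beam. A beam spans the tops of two stools. The clear span between the two stools is 1310 mm.

Second stool starts at x = 1611; first ends at x = 301; clear span = 1611 − 301 = 1310 mm.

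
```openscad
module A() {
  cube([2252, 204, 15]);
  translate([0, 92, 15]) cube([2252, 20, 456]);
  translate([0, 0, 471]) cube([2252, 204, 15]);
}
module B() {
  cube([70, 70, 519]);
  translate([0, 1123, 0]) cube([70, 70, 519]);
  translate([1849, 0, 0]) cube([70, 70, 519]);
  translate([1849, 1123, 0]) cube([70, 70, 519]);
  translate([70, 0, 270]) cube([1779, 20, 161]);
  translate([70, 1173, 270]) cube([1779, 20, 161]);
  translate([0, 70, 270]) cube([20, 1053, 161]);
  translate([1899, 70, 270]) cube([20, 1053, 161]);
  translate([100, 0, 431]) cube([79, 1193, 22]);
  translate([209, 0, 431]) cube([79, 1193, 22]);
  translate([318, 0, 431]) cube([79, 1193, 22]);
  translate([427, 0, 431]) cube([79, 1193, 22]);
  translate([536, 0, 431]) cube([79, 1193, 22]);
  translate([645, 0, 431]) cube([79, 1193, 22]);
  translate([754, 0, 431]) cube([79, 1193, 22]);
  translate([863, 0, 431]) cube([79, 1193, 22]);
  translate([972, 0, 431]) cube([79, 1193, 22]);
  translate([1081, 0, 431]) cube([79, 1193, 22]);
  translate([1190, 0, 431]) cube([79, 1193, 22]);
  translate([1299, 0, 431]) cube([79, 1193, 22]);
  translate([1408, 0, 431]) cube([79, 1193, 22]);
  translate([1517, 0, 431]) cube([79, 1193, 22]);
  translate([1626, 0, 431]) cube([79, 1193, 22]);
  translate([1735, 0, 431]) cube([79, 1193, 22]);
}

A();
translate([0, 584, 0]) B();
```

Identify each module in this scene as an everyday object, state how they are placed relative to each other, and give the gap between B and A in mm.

The bed frame's nearest face is 380 mm from the I-beam's +y face.

A is an I-beam. B is a bed frame. The bed frame is on the floor beside the I-beam on its +y side. The gap between the bed frame and the I-beam is 380 mm.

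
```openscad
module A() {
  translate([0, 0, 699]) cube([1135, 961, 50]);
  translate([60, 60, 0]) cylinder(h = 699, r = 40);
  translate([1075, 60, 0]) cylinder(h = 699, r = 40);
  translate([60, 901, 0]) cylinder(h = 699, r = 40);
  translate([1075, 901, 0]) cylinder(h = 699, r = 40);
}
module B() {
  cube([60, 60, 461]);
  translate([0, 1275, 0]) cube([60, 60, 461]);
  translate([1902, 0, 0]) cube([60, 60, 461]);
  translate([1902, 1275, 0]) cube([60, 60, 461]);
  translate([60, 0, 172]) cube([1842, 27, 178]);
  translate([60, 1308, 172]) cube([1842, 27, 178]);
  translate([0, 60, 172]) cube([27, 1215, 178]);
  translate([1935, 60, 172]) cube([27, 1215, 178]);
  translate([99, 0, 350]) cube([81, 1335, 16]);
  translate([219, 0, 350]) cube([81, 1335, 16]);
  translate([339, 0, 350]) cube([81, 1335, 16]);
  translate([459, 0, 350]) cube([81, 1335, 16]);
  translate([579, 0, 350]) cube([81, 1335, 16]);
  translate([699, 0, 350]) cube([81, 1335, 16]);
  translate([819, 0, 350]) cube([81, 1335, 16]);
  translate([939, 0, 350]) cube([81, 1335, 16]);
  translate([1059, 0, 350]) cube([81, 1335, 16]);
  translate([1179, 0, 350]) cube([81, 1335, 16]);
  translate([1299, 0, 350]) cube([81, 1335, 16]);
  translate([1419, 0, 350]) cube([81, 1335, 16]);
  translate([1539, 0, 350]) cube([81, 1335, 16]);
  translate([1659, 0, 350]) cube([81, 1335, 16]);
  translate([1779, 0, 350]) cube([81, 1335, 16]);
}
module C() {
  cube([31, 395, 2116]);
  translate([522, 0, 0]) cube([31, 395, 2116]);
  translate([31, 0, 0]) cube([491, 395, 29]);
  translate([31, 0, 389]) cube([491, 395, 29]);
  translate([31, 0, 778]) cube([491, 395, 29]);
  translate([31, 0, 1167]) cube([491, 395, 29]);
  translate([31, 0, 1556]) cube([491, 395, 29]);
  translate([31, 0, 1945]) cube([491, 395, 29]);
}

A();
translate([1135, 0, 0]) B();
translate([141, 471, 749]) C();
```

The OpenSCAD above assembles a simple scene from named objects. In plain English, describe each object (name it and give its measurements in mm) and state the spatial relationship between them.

A is a table: top 1135 mm (x) × 961 mm (y), 50 mm thick, upper face at z = 749 mm, on four round legs of 80 mm diameter, each leg's bounding box inset 20 mm from the nearest pair of top edges, running from z = 0 to the bottom of the top.

B is a bed frame 1962 mm long (x) by 1335 mm wide (y). Four 60×60 mm corner posts, 461 mm tall, at the corners of the footprint. Four rails of 27 mm thickness and 178 mm height run between adjacent posts with their undersides at z = 172 mm, their outer faces flush with the outside of the frame (the two x-running rails run between the posts' inner faces; the two y-running rails run between the posts' inner faces). 15 slats, each 81 mm wide (x) and 16 mm thick, lie across the top of the two x-running rails, running the full 1335 mm width of the frame in y; the slats are evenly spaced along x between the inner faces of the end posts with equal gaps (rounded down to the nearest mm) at the −x end and between each pair — any rounding remainder accumulates at the +x end.

C is an open bookshelf. Two side panels, each 31 mm thick, 395 mm deep and 2116 mm tall, stand 553 mm apart (outside-to-outside). Between them sit 6 shelves, each 29 mm thick and 395 mm deep, spanning the full gap between the sides. The bottom shelf rests on the floor (its underside at z = 0) and the clear gap between one shelf's top and the next shelf's underside is 360 mm.

The bed frame is against the table's +x side, with their −y faces flush. The bookshelf is on top of the table.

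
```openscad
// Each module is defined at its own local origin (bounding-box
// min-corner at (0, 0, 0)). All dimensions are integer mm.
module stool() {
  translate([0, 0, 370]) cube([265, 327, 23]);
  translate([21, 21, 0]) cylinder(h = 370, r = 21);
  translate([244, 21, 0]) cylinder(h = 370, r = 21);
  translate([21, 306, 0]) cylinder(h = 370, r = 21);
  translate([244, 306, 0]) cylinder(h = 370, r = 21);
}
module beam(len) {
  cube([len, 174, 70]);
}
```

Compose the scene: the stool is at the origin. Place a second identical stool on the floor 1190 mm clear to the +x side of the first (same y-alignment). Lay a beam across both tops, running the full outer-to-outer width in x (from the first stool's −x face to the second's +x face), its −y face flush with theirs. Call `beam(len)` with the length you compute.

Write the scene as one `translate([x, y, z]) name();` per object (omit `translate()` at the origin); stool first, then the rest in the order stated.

stool();
translate([1455, 0, 0]) stool();
translate([0, 0, 393]) beam(1720);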